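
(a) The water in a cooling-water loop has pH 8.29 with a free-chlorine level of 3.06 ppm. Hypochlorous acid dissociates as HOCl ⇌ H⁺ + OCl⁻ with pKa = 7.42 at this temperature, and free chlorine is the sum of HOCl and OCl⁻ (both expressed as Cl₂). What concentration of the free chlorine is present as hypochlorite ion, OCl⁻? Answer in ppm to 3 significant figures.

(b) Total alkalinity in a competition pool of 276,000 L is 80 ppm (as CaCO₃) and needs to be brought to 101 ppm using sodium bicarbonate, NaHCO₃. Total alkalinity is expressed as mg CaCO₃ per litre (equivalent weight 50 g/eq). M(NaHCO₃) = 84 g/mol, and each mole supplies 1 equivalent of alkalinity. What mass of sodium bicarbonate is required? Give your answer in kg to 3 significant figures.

(a) [OCl⁻]/[HOCl] = 10^(pH − pKa) = 10^(8.29 − 7.42) = 10^0.87 = 7.413.
(a) Fraction as HOCl = 1 / (1 + 7.413) = 0.1189.
(a) OCl⁻ = (1 − 0.1189) × 3.06 ppm = 2.696 ppm.

(b) Alkalinity to add: (101 − 80) = 21 mg/L as CaCO₃ × 276,000 L = 5796 g as CaCO₃.
(b) Equivalents: 5796 g ÷ 50 g/eq = 115.9 eq.
(b) NaHCO₃ supplies 1 eq per mole → 115.9 mol.
(b) Mass: 115.9 mol × 84 g/mol = 9737 g.

(a) 2.70 ppm; (b) 9.74 kg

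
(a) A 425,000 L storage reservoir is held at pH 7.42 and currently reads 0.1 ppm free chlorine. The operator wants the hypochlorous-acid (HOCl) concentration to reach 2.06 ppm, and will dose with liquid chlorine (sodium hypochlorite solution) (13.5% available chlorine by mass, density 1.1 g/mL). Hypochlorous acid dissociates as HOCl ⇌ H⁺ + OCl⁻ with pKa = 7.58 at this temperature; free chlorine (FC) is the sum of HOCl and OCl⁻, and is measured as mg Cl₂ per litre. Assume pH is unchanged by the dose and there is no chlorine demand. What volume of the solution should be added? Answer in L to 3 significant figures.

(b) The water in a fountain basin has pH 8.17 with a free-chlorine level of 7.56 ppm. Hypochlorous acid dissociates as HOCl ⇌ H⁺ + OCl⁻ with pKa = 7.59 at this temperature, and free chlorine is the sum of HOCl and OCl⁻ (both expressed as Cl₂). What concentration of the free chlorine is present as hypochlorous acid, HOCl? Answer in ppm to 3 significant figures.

(a) [OCl⁻]/[HOCl] = 10^(pH − pKa) = 10^(7.42 − 7.58) = 0.6918; fraction as HOCl = 1/(1 + 0.6918) = 0.5911.
(a) Free chlorine required for 2.06 ppm HOCl: 2.06 / 0.5911 = 3.485 ppm.
(a) FC to add: 3.485 − 0.1 = 3.385 mg/L as Cl₂.
(a) Cl₂ equivalent: 3.385 mg/L × 425,000 L = 1439 g.
(a) Product at 13.5% available Cl: 1439 / 0.135 = 10,660 g.
(a) Volume: 10,660 g ÷ 1.1 g/mL = 9688 mL.

(b) [OCl⁻]/[HOCl] = 10^(pH − pKa) = 10^(8.17 − 7.59) = 10^0.58 = 3.802.
(b) Fraction as HOCl = 1 / (1 + 3.802) = 0.2083.
(b) HOCl = 0.2083 × 7.56 ppm = 1.574 ppm.

(a) 9.69 L; (b) 1.57 ppm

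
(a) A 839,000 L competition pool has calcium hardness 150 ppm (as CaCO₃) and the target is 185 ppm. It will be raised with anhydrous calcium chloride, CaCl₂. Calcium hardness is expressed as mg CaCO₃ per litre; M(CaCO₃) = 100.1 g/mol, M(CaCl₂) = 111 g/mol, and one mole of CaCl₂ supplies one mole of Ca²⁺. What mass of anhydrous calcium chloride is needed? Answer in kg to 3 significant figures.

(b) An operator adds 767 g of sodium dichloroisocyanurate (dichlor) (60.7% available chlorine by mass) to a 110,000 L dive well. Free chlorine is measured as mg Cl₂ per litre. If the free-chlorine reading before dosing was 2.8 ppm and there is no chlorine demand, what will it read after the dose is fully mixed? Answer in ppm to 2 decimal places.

(a) Hardness to add: (185 − 150) = 35 mg/L as CaCO₃ × 839,000 L = 29,360 g as CaCO₃.
(a) Moles of Ca²⁺ (1 mol Ca²⁺ ≡ 1 mol CaCO₃): 29,360 / 100.1 g/mol = 293.4 mol.
(a) Mass of CaCl₂: 293.4 × 111 = 32,560 g.

(b) Available chlorine delivered: 767 g × 0.607 = 465.6 g as Cl₂.
(b) Concentration rise: 465.6 g / 110,000 L = 4.232 mg/L = 4.23 ppm.
(b) Final FC: 2.8 + 4.23 = 7.03 ppm.

(a) 32.6 kg; (b) 7.03 ppm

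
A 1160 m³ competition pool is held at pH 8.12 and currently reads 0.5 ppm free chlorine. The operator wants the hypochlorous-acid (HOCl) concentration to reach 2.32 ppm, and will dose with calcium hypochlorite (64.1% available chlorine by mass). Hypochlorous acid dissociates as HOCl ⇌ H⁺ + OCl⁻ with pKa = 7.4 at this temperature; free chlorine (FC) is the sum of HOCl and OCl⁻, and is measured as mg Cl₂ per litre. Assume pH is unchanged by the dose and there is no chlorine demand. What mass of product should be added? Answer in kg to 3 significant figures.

25.3 kg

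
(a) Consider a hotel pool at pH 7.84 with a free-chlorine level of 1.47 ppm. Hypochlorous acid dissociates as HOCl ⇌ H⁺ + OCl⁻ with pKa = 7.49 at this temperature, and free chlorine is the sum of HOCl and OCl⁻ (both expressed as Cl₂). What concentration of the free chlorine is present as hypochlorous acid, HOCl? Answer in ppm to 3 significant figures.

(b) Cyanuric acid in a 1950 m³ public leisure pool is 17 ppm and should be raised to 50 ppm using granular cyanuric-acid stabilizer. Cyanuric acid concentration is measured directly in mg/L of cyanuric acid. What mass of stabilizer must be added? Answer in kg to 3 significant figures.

(a) [OCl⁻]/[HOCl] = 10^(pH − pKa) = 10^(7.84 − 7.49) = 10^0.35 = 2.239.
(a) Fraction as HOCl = 1 / (1 + 2.239) = 0.3088.
(a) HOCl = 0.3088 × 1.47 ppm = 0.4539 ppm.

(b) Volume: 1950 m³ = 1,950,000 L.
(b) CYA to add: (50 − 17) = 33 mg/L × 1,950,000 L = 64,350 g cyanuric acid.

(a) 0.454 ppm; (b) 64.3 kg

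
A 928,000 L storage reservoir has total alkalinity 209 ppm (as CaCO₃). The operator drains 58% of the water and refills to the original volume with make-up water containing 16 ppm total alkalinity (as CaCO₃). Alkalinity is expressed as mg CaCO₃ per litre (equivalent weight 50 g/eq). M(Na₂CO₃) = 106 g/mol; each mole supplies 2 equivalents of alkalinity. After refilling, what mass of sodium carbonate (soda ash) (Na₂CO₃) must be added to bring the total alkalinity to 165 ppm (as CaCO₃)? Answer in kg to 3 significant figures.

66.8 kg

After draining 58% and refilling: 209 × 0.42 + 16 × 0.58 = 97.06 ppm.
Deficit to target: 165 − 97.06 = 67.94 mg/L.
As CaCO₃: 67.94 mg/L × 928,000 L = 63,050 g; ÷ 50 g/eq ÷ 2 = 630.5 mol Na₂CO₃.
Mass: 630.5 × 106 = 66,830 g.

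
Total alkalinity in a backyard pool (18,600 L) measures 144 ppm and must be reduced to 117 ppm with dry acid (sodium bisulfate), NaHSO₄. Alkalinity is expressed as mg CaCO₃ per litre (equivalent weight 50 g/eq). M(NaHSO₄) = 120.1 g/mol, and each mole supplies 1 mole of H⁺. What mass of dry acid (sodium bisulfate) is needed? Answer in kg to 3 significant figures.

1.21 kg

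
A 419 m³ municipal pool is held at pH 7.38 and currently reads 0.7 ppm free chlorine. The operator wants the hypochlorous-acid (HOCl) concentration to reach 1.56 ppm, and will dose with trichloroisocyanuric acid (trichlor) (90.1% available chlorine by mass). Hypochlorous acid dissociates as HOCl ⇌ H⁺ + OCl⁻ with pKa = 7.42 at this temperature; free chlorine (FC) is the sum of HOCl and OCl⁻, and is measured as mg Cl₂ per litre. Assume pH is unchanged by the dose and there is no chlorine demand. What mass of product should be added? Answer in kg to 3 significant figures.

Volume: 419 m³ = 419,000 L.
[OCl⁻]/[HOCl] = 10^(pH − pKa) = 10^(7.38 − 7.42) = 0.912; fraction as HOCl = 1/(1 + 0.912) = 0.523.
Free chlorine required for 1.56 ppm HOCl: 1.56 / 0.523 = 2.983 ppm.
FC to add: 2.983 − 0.7 = 2.283 mg/L as Cl₂.
Cl₂ equivalent: 2.283 mg/L × 419,000 L = 956.5 g.
Product at 90.1% available Cl: 956.5 / 0.901 = 1062 g.

1.06 kg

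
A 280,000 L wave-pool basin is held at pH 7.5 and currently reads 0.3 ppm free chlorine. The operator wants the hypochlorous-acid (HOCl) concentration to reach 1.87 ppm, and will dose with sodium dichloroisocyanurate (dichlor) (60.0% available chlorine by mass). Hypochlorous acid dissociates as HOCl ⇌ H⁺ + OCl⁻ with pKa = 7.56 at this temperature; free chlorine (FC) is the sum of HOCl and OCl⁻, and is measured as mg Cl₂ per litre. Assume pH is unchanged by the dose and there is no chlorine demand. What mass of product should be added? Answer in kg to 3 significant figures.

[OCl⁻]/[HOCl] = 10^(pH − pKa) = 10^(7.5 − 7.56) = 0.871; fraction as HOCl = 1/(1 + 0.871) = 0.5345.
Free chlorine required for 1.87 ppm HOCl: 1.87 / 0.5345 = 3.499 ppm.
FC to add: 3.499 − 0.3 = 3.199 mg/L as Cl₂.
Cl₂ equivalent: 3.199 mg/L × 280,000 L = 895.6 g.
Product at 60.0% available Cl: 895.6 / 0.6 = 1493 g.

1.49 kg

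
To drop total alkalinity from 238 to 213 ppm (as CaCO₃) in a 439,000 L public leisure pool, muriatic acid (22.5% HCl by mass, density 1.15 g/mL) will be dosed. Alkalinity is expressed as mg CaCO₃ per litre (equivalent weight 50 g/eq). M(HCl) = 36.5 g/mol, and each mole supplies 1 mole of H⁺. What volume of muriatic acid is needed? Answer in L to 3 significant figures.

31.0 L

Alkalinity to neutralize: (238 − 213) = 25 mg/L as CaCO₃ × 439,000 L = 10,980 g as CaCO₃.
Equivalents of H⁺ required: 10,980 ÷ 50 g/eq = 219.5 eq = 219.5 mol HCl.
Mass of HCl: 219.5 × 36.5 = 8012 g.
Mass of 22.5% solution: 8012 / 0.225 = 35,610 g.
Volume: 35,610 g ÷ 1.15 g/mL = 30,960 mL.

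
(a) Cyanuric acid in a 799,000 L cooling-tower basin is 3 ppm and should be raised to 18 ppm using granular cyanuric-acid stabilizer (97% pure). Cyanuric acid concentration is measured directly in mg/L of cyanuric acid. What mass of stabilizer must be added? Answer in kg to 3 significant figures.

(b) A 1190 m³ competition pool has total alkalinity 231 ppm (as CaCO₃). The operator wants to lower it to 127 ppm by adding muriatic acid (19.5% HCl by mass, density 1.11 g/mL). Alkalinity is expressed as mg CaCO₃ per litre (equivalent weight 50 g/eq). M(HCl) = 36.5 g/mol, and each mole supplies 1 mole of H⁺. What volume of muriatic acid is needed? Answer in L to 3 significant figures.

(a) CYA to add: (18 − 3) = 15 mg/L × 799,000 L = 11,980 g cyanuric acid.
(a) At 97% purity: 11,980 / 0.97 = 12,360 g product.

(b) Volume: 1190 m³ = 1,190,000 L.
(b) Alkalinity to neutralize: (231 − 127) = 104 mg/L as CaCO₃ × 1,190,000 L = 123,800 g as CaCO₃.
(b) Equivalents of H⁺ required: 123,800 ÷ 50 g/eq = 2475 eq = 2475 mol HCl.
(b) Mass of HCl: 2475 × 36.5 = 90,340 g.
(b) Mass of 19.5% solution: 90,340 / 0.195 = 463,300 g.
(b) Volume: 463,300 g ÷ 1.11 g/mL = 417,400 mL.

(a) 12.4 kg; (b) 417 L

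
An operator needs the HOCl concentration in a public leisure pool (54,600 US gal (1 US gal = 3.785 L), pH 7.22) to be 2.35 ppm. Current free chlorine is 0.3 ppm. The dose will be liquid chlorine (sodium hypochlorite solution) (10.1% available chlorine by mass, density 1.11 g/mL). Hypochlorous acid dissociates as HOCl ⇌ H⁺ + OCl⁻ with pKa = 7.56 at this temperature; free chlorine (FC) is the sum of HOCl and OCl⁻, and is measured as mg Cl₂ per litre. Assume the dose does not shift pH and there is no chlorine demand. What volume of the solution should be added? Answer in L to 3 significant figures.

Volume: 54,600 US gal × 3.785 L/gal = 206,661 L.
[OCl⁻]/[HOCl] = 10^(pH − pKa) = 10^(7.22 − 7.56) = 0.4571; fraction as HOCl = 1/(1 + 0.4571) = 0.6863.
Free chlorine required for 2.35 ppm HOCl: 2.35 / 0.6863 = 3.424 ppm.
FC to add: 3.424 − 0.3 = 3.124 mg/L as Cl₂.
Cl₂ equivalent: 3.124 mg/L × 206,661 L = 645.6 g.
Product at 10.1% available Cl: 645.6 / 0.101 = 6392 g.
Volume: 6392 g ÷ 1.11 g/mL = 5759 mL.

5.76 L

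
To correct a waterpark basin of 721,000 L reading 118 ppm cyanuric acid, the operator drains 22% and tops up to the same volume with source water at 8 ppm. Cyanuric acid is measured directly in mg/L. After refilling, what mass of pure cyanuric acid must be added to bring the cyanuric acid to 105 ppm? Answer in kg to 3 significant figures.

After draining 22% and refilling: 118 × 0.78 + 8 × 0.22 = 93.8 ppm.
Deficit to target: 105 − 93.8 = 11.2 mg/L.
Mass: 11.2 mg/L × 721,000 L = 8075 g cyanuric acid.

8.08 kg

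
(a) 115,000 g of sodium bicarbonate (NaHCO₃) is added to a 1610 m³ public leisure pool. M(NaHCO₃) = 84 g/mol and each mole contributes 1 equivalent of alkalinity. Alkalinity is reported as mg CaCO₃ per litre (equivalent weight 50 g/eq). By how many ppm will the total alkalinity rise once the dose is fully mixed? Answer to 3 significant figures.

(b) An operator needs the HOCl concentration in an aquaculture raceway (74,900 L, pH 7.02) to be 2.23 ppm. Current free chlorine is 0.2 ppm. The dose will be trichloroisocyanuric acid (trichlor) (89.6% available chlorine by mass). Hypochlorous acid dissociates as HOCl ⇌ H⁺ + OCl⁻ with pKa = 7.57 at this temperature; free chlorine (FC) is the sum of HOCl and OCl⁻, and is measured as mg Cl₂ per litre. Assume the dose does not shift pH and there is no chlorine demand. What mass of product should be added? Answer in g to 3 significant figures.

(a) Volume: 1610 m³ = 1,610,000 L.
(a) Moles of NaHCO₃: 115,000 g ÷ 84 g/mol = 1369 mol → 1369 eq of alkalinity.
(a) As CaCO₃: 1369 eq × 50 g/eq = 68,450 g.
(a) Rise: 68,450 g / 1,610,000 L × 1000 = 42.52 mg/L.

(b) [OCl⁻]/[HOCl] = 10^(pH − pKa) = 10^(7.02 − 7.57) = 0.2818; fraction as HOCl = 1/(1 + 0.2818) = 0.7801.
(b) Free chlorine required for 2.23 ppm HOCl: 2.23 / 0.7801 = 2.858 ppm.
(b) FC to add: 2.858 − 0.2 = 2.658 mg/L as Cl₂.
(b) Cl₂ equivalent: 2.658 mg/L × 74,900 L = 199.1 g.
(b) Product at 89.6% available Cl: 199.1 / 0.896 = 222.2 g.

(a) 42.5 ppm; (b) 222 g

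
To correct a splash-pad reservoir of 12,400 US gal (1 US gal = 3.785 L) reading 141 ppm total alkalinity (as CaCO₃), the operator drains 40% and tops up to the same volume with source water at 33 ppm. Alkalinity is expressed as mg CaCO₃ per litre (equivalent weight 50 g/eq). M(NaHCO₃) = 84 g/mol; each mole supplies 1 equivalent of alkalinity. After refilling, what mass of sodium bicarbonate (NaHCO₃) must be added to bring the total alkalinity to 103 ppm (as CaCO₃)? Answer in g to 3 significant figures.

410 g

Volume: 12,400 US gal × 3.785 L/gal = 46,934 L.
After draining 40% and refilling: 141 × 0.60 + 33 × 0.40 = 97.8 ppm.
Deficit to target: 103 − 97.8 = 5.2 mg/L.
As CaCO₃: 5.2 mg/L × 46,934 L = 244.1 g; ÷ 50 g/eq ÷ 1 = 4.881 mol NaHCO₃.
Mass: 4.881 × 84 = 410 g.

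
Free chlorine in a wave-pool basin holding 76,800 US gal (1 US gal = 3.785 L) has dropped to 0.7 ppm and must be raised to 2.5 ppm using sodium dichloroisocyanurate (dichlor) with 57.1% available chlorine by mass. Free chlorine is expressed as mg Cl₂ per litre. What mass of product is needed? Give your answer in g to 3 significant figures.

916 g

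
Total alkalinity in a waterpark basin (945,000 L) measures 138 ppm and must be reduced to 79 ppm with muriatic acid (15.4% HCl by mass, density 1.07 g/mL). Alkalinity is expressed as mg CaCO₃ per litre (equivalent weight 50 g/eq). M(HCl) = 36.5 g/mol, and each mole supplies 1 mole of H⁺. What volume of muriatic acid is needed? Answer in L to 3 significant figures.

247 L

Alkalinity to neutralize: (138 − 79) = 59 mg/L as CaCO₃ × 945,000 L = 55,760 g as CaCO₃.
Equivalents of H⁺ required: 55,760 ÷ 50 g/eq = 1115 eq = 1115 mol HCl.
Mass of HCl: 1115 × 36.5 = 40,700 g.
Mass of 15.4% solution: 40,700 / 0.154 = 264,300 g.
Volume: 264,300 g ÷ 1.07 g/mL = 247,000 mL.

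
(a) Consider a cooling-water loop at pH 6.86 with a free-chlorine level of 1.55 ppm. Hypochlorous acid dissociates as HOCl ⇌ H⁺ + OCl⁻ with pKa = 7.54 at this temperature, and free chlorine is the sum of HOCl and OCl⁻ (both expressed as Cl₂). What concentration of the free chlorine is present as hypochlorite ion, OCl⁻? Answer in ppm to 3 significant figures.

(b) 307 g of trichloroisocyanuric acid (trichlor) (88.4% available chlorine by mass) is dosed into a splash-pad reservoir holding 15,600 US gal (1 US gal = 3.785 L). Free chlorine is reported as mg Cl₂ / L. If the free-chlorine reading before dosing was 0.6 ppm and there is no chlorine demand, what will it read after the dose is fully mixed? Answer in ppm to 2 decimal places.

(a) [OCl⁻]/[HOCl] = 10^(pH − pKa) = 10^(6.86 − 7.54) = 10^-0.68 = 0.2089.
(a) Fraction as HOCl = 1 / (1 + 0.2089) = 0.8272.
(a) OCl⁻ = (1 − 0.8272) × 1.55 ppm = 0.2679 ppm.

(b) Volume: 15,600 US gal × 3.785 L/gal = 59,046 L.
(b) Available chlorine delivered: 307 g × 0.884 = 271.4 g as Cl₂.
(b) Concentration rise: 271.4 g / 59,046 L = 4.596 mg/L = 4.60 ppm.
(b) Final FC: 0.6 + 4.60 = 5.20 ppm.

(a) 0.268 ppm; (b) 5.20 ppm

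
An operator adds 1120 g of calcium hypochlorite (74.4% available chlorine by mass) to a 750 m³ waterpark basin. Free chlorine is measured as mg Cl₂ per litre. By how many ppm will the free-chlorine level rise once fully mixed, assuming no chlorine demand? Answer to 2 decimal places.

1.11 ppm

Volume: 750 m³ = 750,000 L.
Available chlorine delivered: 1120 g × 0.744 = 833.3 g as Cl₂.
Concentration rise: 833.3 g / 750,000 L = 1.111 mg/L = 1.11 ppm.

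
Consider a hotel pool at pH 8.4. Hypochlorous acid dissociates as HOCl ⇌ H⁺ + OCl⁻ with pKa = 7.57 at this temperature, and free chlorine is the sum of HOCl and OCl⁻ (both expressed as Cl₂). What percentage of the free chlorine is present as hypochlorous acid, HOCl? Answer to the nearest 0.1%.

[OCl⁻]/[HOCl] = 10^(pH − pKa) = 10^(8.4 − 7.57) = 10^0.83 = 6.761.
Fraction as HOCl = 1 / (1 + 6.761) = 0.1289.

12.9%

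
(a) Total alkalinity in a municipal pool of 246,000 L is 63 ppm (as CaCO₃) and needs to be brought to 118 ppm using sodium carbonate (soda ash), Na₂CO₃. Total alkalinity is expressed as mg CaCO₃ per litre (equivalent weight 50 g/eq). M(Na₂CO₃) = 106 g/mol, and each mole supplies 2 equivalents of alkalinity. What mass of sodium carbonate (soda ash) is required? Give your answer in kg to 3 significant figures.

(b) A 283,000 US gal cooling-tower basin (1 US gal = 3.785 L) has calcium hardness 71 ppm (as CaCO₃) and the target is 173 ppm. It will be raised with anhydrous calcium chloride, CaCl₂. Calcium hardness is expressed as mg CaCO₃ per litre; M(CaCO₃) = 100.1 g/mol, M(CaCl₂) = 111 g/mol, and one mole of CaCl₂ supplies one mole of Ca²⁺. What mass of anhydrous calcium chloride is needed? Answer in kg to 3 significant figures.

(a) 14.3 kg; (b) 121 kg

(a) Alkalinity to add: (118 − 63) = 55 mg/L as CaCO₃ × 246,000 L = 13,530 g as CaCO₃.
(a) Equivalents: 13,530 g ÷ 50 g/eq = 270.6 eq.
(a) Each mole of Na₂CO₃ supplies 2 eq, so 270.6 / 2 = 135.3 mol.
(a) Mass: 135.3 mol × 106 g/mol = 14,340 g.

(b) Volume: 283,000 US gal × 3.785 L/gal = 1,071,155 L.
(b) Hardness to add: (173 − 71) = 102 mg/L as CaCO₃ × 1,071,155 L = 109,300 g as CaCO₃.
(b) Moles of Ca²⁺ (1 mol Ca²⁺ ≡ 1 mol CaCO₃): 109,300 / 100.1 g/mol = 1091 mol.
(b) Mass of CaCl₂: 1091 × 111 = 121,200 g.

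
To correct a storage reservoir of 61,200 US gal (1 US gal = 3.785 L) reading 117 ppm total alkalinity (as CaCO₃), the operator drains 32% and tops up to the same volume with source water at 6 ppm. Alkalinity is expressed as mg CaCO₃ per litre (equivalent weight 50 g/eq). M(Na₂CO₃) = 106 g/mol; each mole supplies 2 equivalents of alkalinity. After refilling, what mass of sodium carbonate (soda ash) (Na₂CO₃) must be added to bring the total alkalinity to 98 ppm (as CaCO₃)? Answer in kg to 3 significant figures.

Volume: 61,200 US gal × 3.785 L/gal = 231,642 L.
After draining 32% and refilling: 117 × 0.68 + 6 × 0.32 = 81.48 ppm.
Deficit to target: 98 − 81.48 = 16.52 mg/L.
As CaCO₃: 16.52 mg/L × 231,642 L = 3827 g; ÷ 50 g/eq ÷ 2 = 38.27 mol Na₂CO₃.
Mass: 38.27 × 106 = 4056 g.

4.06 kg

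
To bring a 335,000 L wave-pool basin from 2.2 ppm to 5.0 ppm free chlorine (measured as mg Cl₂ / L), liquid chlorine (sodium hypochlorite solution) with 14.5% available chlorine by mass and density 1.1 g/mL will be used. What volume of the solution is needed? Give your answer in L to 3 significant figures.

5.88 L

Chlorine deficit: 5.0 − 2.2 = 2.8 ppm = 2.8 mg/L as Cl₂.
Cl₂ equivalent needed: 2.8 mg/L × 335,000 L = 938,000 mg = 938 g.
Product at 14.5% available chlorine: 938 / 0.145 = 6469 g.
Volume at density 1.1 g/mL: 6469 g ÷ 1.1 g/mL = 5881 mL.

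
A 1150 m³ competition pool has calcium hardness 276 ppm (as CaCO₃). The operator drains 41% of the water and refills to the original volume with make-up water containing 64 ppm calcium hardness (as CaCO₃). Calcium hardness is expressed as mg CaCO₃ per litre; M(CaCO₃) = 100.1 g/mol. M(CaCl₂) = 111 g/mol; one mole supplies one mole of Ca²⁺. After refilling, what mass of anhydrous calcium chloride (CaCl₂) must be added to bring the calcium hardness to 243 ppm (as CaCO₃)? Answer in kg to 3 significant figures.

Volume: 1150 m³ = 1,150,000 L.
After draining 41% and refilling: 276 × 0.59 + 64 × 0.41 = 189.08 ppm.
Deficit to target: 243 − 189.08 = 53.92 mg/L.
As CaCO₃: 53.92 mg/L × 1,150,000 L = 62,010 g; ÷ 100.1 = 619.5 mol Ca²⁺.
Mass: 619.5 × 111 = 68,760 g.

68.8 kg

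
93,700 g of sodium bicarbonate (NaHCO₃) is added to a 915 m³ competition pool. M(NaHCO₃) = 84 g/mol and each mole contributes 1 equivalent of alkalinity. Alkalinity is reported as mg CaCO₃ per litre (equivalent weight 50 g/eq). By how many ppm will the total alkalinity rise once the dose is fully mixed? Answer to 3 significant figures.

61.0 ppm

Volume: 915 m³ = 915,000 L.
Moles of NaHCO₃: 93,700 g ÷ 84 g/mol = 1115 mol → 1115 eq of alkalinity.
As CaCO₃: 1115 eq × 50 g/eq = 55,770 g.
Rise: 55,770 g / 915,000 L × 1000 = 60.95 mg/L.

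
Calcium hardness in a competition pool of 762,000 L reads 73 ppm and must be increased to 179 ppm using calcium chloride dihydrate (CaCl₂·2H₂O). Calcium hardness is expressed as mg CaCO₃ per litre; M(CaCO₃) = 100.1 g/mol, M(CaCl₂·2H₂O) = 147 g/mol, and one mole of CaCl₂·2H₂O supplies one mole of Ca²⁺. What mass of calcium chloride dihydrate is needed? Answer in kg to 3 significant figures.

119 kg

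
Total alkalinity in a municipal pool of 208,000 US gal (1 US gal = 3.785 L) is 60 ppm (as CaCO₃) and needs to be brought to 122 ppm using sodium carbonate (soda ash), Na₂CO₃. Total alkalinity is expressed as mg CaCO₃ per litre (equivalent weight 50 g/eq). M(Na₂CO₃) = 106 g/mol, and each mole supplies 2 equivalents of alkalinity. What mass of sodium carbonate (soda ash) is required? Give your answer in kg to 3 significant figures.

51.7 kg

Volume: 208,000 US gal × 3.785 L/gal = 787,280 L.
Alkalinity to add: (122 − 60) = 62 mg/L as CaCO₃ × 787,280 L = 48,810 g as CaCO₃.
Equivalents: 48,810 g ÷ 50 g/eq = 976.2 eq.
Each mole of Na₂CO₃ supplies 2 eq, so 976.2 / 2 = 488.1 mol.
Mass: 488.1 mol × 106 g/mol = 51,740 g.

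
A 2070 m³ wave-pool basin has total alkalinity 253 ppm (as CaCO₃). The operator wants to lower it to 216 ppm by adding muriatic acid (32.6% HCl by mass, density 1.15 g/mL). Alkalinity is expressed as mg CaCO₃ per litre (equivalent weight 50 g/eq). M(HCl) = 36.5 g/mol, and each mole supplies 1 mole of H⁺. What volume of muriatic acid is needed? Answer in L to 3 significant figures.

149 L

Volume: 2070 m³ = 2,070,000 L.
Alkalinity to neutralize: (253 − 216) = 37 mg/L as CaCO₃ × 2,070,000 L = 76,590 g as CaCO₃.
Equivalents of H⁺ required: 76,590 ÷ 50 g/eq = 1532 eq = 1532 mol HCl.
Mass of HCl: 1532 × 36.5 = 55,910 g.
Mass of 32.6% solution: 55,910 / 0.326 = 171,500 g.
Volume: 171,500 g ÷ 1.15 g/mL = 149,100 mL.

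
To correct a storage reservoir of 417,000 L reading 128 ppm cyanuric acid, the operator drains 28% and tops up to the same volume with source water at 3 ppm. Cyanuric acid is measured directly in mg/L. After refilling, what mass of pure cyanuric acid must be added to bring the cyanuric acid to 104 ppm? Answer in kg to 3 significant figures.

4.59 kg

After draining 28% and refilling: 128 × 0.72 + 3 × 0.28 = 93 ppm.
Deficit to target: 104 − 93 = 11 mg/L.
Mass: 11 mg/L × 417,000 L = 4587 g cyanuric acid.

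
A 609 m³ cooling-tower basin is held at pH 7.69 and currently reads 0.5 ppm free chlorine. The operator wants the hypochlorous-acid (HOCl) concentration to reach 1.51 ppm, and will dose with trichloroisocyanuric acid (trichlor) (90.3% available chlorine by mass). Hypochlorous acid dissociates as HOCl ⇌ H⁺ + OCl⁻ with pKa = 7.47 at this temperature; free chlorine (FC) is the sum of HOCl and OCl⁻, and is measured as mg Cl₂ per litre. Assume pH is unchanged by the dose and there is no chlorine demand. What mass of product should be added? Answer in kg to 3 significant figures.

2.37 kg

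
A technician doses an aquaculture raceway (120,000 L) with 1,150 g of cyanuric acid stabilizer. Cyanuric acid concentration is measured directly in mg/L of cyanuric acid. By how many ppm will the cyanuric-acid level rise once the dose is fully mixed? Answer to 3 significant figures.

Rise: 1,150 g / 120,000 L × 1000 = 9.583 mg/L.

9.58 ppm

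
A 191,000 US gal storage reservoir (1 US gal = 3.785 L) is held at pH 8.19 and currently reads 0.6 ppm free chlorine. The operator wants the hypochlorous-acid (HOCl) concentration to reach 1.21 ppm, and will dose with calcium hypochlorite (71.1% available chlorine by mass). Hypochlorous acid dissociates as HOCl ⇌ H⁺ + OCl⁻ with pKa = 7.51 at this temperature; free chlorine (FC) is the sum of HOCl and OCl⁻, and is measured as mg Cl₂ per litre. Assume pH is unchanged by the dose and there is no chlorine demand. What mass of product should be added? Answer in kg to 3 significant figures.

6.51 kg

Volume: 191,000 US gal × 3.785 L/gal = 722,935 L.
[OCl⁻]/[HOCl] = 10^(pH − pKa) = 10^(8.19 − 7.51) = 4.786; fraction as HOCl = 1/(1 + 4.786) = 0.1728.
Free chlorine required for 1.21 ppm HOCl: 1.21 / 0.1728 = 7.001 ppm.
FC to add: 7.001 − 0.6 = 6.401 mg/L as Cl₂.
Cl₂ equivalent: 6.401 mg/L × 722,935 L = 4628 g.
Product at 71.1% available Cl: 4628 / 0.711 = 6509 g.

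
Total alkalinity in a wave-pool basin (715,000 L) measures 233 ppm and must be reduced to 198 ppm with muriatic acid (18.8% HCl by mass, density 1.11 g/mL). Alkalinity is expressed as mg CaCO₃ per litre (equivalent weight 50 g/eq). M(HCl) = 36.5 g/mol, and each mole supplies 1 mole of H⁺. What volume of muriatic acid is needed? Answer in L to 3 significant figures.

Alkalinity to neutralize: (233 − 198) = 35 mg/L as CaCO₃ × 715,000 L = 25,020 g as CaCO₃.
Equivalents of H⁺ required: 25,020 ÷ 50 g/eq = 500.5 eq = 500.5 mol HCl.
Mass of HCl: 500.5 × 36.5 = 18,270 g.
Mass of 18.8% solution: 18,270 / 0.188 = 97,170 g.
Volume: 97,170 g ÷ 1.11 g/mL = 87,540 mL.

87.5 L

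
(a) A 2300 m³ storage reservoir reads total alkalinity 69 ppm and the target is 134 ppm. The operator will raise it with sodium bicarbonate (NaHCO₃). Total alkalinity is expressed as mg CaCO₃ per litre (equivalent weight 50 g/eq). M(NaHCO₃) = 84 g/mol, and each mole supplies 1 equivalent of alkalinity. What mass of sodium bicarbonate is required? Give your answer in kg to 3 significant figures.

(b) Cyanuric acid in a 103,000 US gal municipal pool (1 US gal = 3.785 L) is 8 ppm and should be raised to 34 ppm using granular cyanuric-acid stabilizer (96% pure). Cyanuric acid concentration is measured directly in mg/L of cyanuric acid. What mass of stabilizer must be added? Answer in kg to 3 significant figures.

(a) Volume: 2300 m³ = 2,300,000 L.
(a) Alkalinity to add: (134 − 69) = 65 mg/L as CaCO₃ × 2,300,000 L = 149,500 g as CaCO₃.
(a) Equivalents: 149,500 g ÷ 50 g/eq = 2990 eq.
(a) NaHCO₃ supplies 1 eq per mole → 2990 mol.
(a) Mass: 2990 mol × 84 g/mol = 251,200 g.

(b) Volume: 103,000 US gal × 3.785 L/gal = 389,855 L.
(b) CYA to add: (34 − 8) = 26 mg/L × 389,855 L = 10,140 g cyanuric acid.
(b) At 96% purity: 10,140 / 0.96 = 10,560 g product.

(a) 251 kg; (b) 10.6 kg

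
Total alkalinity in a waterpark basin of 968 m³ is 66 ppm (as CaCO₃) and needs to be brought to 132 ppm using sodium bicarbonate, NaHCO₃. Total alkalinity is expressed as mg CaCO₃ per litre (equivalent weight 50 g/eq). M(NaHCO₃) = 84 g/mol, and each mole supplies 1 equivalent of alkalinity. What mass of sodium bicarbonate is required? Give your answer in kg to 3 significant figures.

107 kg

Volume: 968 m³ = 968,000 L.
Alkalinity to add: (132 − 66) = 66 mg/L as CaCO₃ × 968,000 L = 63,890 g as CaCO₃.
Equivalents: 63,890 g ÷ 50 g/eq = 1278 eq.
NaHCO₃ supplies 1 eq per mole → 1278 mol.
Mass: 1278 mol × 84 g/mol = 107,300 g.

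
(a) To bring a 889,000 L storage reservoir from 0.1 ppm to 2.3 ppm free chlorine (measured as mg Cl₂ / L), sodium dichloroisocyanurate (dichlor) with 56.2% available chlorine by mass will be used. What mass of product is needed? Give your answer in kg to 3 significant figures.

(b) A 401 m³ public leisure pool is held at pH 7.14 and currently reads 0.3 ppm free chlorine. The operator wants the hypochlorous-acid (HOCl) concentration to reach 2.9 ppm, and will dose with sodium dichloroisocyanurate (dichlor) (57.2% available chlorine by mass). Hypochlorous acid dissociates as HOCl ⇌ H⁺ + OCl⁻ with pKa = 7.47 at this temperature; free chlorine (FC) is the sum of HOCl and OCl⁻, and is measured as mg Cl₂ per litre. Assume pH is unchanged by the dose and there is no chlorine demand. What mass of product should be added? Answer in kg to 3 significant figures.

(a) Chlorine deficit: 2.3 − 0.1 = 2.2 ppm = 2.2 mg/L as Cl₂.
(a) Cl₂ equivalent needed: 2.2 mg/L × 889,000 L = 1,956,000 mg = 1956 g.
(a) Product at 56.2% available chlorine: 1956 / 0.562 = 3480 g.

(b) Volume: 401 m³ = 401,000 L.
(b) [OCl⁻]/[HOCl] = 10^(pH − pKa) = 10^(7.14 − 7.47) = 0.4677; fraction as HOCl = 1/(1 + 0.4677) = 0.6813.
(b) Free chlorine required for 2.9 ppm HOCl: 2.9 / 0.6813 = 4.256 ppm.
(b) FC to add: 4.256 − 0.3 = 3.956 mg/L as Cl₂.
(b) Cl₂ equivalent: 3.956 mg/L × 401,000 L = 1587 g.
(b) Product at 57.2% available Cl: 1587 / 0.572 = 2774 g.

(a) 3.48 kg; (b) 2.77 kg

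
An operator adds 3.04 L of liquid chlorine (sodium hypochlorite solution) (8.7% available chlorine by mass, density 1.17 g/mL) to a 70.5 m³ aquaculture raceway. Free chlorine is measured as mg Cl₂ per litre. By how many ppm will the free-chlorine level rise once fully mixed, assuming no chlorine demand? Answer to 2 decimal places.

4.39 ppm

Volume: 70.5 m³ = 70,500 L.
Mass of solution: 3.04 L × 1000 mL/L × 1.17 g/mL = 3557 g.
Available chlorine delivered: 3557 g × 0.087 = 309.4 g as Cl₂.
Concentration rise: 309.4 g / 70,500 L = 4.389 mg/L = 4.39 ppm.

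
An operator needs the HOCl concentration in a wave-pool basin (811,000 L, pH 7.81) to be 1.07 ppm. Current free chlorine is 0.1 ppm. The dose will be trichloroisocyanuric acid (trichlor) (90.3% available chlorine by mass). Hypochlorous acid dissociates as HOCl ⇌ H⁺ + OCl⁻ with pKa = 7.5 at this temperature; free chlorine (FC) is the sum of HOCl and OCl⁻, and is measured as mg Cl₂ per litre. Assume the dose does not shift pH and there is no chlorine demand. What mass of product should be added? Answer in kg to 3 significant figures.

[OCl⁻]/[HOCl] = 10^(pH − pKa) = 10^(7.81 − 7.5) = 2.042; fraction as HOCl = 1/(1 + 2.042) = 0.3288.
Free chlorine required for 1.07 ppm HOCl: 1.07 / 0.3288 = 3.255 ppm.
FC to add: 3.255 − 0.1 = 3.155 mg/L as Cl₂.
Cl₂ equivalent: 3.155 mg/L × 811,000 L = 2558 g.
Product at 90.3% available Cl: 2558 / 0.903 = 2833 g.

2.83 kg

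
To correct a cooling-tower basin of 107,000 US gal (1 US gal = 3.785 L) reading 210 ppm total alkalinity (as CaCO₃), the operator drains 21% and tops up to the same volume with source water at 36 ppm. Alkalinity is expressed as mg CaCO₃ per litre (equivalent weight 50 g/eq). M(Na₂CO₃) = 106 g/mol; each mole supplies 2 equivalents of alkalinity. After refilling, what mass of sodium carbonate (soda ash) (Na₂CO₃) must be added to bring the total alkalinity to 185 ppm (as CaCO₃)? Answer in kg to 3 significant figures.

4.95 kg

Volume: 107,000 US gal × 3.785 L/gal = 404,995 L.
After draining 21% and refilling: 210 × 0.79 + 36 × 0.21 = 173.46 ppm.
Deficit to target: 185 − 173.46 = 11.54 mg/L.
As CaCO₃: 11.54 mg/L × 404,995 L = 4674 g; ÷ 50 g/eq ÷ 2 = 46.74 mol Na₂CO₃.
Mass: 46.74 × 106 = 4954 g.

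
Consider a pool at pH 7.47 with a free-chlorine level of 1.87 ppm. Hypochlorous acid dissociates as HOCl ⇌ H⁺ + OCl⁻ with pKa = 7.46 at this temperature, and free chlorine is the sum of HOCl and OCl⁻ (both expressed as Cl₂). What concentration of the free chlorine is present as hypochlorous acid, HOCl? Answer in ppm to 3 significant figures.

[OCl⁻]/[HOCl] = 10^(pH − pKa) = 10^(7.47 − 7.46) = 10^0.01 = 1.023.
Fraction as HOCl = 1 / (1 + 1.023) = 0.4942.
HOCl = 0.4942 × 1.87 ppm = 0.9242 ppm.

0.924 ppm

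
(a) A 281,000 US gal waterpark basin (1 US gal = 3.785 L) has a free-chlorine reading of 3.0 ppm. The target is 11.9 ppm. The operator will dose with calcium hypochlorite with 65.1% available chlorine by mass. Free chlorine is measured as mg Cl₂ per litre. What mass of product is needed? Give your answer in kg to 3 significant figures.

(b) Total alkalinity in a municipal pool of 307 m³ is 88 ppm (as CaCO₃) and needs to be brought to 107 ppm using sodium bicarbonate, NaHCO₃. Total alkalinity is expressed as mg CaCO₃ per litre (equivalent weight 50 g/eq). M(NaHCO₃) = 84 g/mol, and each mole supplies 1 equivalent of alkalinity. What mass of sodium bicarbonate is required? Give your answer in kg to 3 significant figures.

(a) 14.5 kg; (b) 9.80 kg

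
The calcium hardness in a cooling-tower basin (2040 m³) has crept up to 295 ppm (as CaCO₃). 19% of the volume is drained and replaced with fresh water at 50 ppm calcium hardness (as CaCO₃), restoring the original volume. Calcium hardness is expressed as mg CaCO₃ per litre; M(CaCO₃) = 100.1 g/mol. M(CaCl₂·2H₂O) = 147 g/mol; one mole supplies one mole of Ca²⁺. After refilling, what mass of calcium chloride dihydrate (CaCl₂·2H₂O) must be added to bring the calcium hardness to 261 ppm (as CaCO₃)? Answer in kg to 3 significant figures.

37.6 kg

Volume: 2040 m³ = 2,040,000 L.
After draining 19% and refilling: 295 × 0.81 + 50 × 0.19 = 248.45 ppm.
Deficit to target: 261 − 248.45 = 12.55 mg/L.
As CaCO₃: 12.55 mg/L × 2,040,000 L = 25,600 g; ÷ 100.1 = 255.8 mol Ca²⁺.
Mass: 255.8 × 147 = 37,600 g.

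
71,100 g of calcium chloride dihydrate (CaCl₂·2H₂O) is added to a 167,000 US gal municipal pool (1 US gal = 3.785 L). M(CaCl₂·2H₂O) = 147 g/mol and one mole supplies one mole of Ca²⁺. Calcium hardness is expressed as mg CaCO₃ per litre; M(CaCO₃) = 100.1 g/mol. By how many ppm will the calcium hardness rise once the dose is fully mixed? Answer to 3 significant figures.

Volume: 167,000 US gal × 3.785 L/gal = 632,095 L.
Moles of Ca²⁺: 71,100 g ÷ 147 g/mol = 483.7 mol.
As CaCO₃: 483.7 mol × 100.1 g/mol = 48,420 g.
Rise: 48,420 g / 632,095 L × 1000 = 76.6 mg/L.

76.6 ppm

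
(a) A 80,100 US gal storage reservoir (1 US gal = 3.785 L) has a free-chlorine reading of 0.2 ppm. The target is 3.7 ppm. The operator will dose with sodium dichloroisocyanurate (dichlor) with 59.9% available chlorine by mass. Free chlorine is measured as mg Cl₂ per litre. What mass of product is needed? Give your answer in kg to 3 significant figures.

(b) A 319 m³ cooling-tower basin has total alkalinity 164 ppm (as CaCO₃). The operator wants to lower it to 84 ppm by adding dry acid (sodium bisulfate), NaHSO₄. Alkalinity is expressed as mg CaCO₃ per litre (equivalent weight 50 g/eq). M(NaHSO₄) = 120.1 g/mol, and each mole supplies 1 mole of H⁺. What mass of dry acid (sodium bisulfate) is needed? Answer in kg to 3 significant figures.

(a) Volume: 80,100 US gal × 3.785 L/gal = 303,178 L.
(a) Chlorine deficit: 3.7 − 0.2 = 3.5 ppm = 3.5 mg/L as Cl₂.
(a) Cl₂ equivalent needed: 3.5 mg/L × 303,178 L = 1,061,000 mg = 1061 g.
(a) Product at 59.9% available chlorine: 1061 / 0.599 = 1771 g.

(b) Volume: 319 m³ = 319,000 L.
(b) Alkalinity to neutralize: (164 − 84) = 80 mg/L as CaCO₃ × 319,000 L = 25,520 g as CaCO₃.
(b) Equivalents of H⁺ required: 25,520 ÷ 50 g/eq = 510.4 eq = 510.4 mol NaHSO₄.
(b) Mass of NaHSO₄: 510.4 × 120.1 = 61,300 g.

(a) 1.77 kg; (b) 61.3 kg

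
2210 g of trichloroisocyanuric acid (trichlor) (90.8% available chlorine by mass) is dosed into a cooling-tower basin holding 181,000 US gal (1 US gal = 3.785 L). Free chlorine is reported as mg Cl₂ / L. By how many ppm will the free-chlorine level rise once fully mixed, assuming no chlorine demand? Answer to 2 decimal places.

2.93 ppm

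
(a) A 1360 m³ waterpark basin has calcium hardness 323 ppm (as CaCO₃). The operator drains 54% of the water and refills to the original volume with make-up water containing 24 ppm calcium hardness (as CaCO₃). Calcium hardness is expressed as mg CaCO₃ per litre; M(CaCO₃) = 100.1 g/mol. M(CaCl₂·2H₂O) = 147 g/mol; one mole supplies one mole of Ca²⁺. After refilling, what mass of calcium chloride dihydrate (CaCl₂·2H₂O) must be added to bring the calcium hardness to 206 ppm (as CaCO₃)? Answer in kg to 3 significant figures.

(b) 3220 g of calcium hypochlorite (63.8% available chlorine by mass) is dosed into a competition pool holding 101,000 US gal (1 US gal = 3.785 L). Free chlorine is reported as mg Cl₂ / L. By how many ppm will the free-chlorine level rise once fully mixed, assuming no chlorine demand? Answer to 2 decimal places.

(a) Volume: 1360 m³ = 1,360,000 L.
(a) After draining 54% and refilling: 323 × 0.46 + 24 × 0.54 = 161.54 ppm.
(a) Deficit to target: 206 − 161.54 = 44.46 mg/L.
(a) As CaCO₃: 44.46 mg/L × 1,360,000 L = 60,470 g; ÷ 100.1 = 604.1 mol Ca²⁺.
(a) Mass: 604.1 × 147 = 88,800 g.

(b) Volume: 101,000 US gal × 3.785 L/gal = 382,285 L.
(b) Available chlorine delivered: 3220 g × 0.638 = 2054 g as Cl₂.
(b) Concentration rise: 2054 g / 382,285 L = 5.374 mg/L = 5.37 ppm.

(a) 88.8 kg; (b) 5.37 ppm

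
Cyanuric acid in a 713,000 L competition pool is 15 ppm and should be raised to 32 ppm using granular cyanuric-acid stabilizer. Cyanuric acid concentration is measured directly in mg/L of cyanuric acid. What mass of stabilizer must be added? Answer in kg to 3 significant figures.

12.1 kg

CYA to add: (32 − 15) = 17 mg/L × 713,000 L = 12,120 g cyanuric acid.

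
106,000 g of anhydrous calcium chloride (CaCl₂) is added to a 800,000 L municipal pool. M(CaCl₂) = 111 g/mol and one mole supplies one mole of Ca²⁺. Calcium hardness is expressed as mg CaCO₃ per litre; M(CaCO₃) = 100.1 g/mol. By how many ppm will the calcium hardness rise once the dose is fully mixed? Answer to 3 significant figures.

Moles of Ca²⁺: 106,000 g ÷ 111 g/mol = 955 mol.
As CaCO₃: 955 mol × 100.1 g/mol = 95,590 g.
Rise: 95,590 g / 800,000 L × 1000 = 119.5 mg/L.

119 ppm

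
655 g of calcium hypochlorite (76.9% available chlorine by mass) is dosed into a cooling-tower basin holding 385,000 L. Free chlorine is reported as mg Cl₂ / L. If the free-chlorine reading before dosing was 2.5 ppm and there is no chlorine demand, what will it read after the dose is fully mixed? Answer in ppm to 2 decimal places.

Available chlorine delivered: 655 g × 0.769 = 503.7 g as Cl₂.
Concentration rise: 503.7 g / 385,000 L = 1.308 mg/L = 1.31 ppm.
Final FC: 2.5 + 1.31 = 3.81 ppm.

3.81 ppm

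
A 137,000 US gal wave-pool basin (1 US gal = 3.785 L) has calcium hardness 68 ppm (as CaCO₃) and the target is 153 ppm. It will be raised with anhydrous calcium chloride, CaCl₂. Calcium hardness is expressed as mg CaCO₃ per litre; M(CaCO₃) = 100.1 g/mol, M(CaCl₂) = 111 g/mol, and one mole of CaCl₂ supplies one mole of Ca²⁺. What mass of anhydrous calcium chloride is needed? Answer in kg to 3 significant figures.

Volume: 137,000 US gal × 3.785 L/gal = 518,545 L.
Hardness to add: (153 − 68) = 85 mg/L as CaCO₃ × 518,545 L = 44,080 g as CaCO₃.
Moles of Ca²⁺ (1 mol Ca²⁺ ≡ 1 mol CaCO₃): 44,080 / 100.1 g/mol = 440.3 mol.
Mass of CaCl₂: 440.3 × 111 = 48,880 g.

48.9 kg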